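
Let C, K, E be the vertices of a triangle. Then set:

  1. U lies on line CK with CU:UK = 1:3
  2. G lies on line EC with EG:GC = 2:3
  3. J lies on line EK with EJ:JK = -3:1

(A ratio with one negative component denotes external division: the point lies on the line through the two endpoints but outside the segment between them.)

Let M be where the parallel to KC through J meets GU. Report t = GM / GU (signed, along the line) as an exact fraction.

t = 11/6

Assign C = (0, 0), K = (1, 0), E = (0, 1) — the answer is frame-independent, so this choice is without loss of generality.
1. U lies on line CK with CU:UK = 1:3 ⇒ U = (1/4, 0)
2. G lies on line EC with EG:GC = 2:3 ⇒ G = (0, 3/5)
3. J lies on line EK with EJ:JK = -3:1 ⇒ J = (3/2, -1/2)
through J parallel to KC: direction (-1, 0); meets GU at M = (11/24, -1/2)
M = G + t·(U−G) with t = 11/6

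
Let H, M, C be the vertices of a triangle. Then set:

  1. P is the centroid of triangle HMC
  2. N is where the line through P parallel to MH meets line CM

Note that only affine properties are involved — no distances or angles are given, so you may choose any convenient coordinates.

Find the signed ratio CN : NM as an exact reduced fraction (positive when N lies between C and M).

CN:NM = 2

Set H = (0, 0), M = (1, 0), C = (0, 1); any affine frame gives the same invariant.
1. P is the centroid of triangle HMC ⇒ P = (1/3, 1/3)
2. N is where the line through P parallel to MH meets line CM ⇒ N = (2/3, 1/3)
N = C + t·(M−C) with t = 2/3, so CN:NM = t:(1−t) = 2/3:1/3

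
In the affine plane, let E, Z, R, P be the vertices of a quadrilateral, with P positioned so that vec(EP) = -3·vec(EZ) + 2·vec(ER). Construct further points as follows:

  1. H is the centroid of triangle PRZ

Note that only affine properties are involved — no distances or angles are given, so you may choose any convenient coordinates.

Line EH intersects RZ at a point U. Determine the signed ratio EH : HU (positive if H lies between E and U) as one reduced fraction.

Choose coordinates E = (0, 0), Z = (1, 0), R = (0, 1), P = (-3, 2).
1. H is the centroid of triangle PRZ ⇒ H = (-2/3, 1)
line EH meets RZ at U = (-2, 3)
H = E + t·(U−E) with t = 1/3, so EH:HU = 1/3:2/3

EH:HU = 1/2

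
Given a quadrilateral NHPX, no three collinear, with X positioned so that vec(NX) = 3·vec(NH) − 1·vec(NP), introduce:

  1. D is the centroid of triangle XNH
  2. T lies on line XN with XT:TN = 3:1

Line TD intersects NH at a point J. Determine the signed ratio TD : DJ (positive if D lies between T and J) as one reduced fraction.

TD:DJ = -1/4

Choose coordinates N = (0, 0), H = (1, 0), P = (0, 1), X = (3, -1).
1. D is the centroid of triangle XNH ⇒ D = (4/3, -1/3)
2. T lies on line XN with XT:TN = 3:1 ⇒ T = (3/4, -1/4)
line TD meets NH at J = (-1, 0)
D = T + t·(J−T) with t = -1/3, so TD:DJ = -1/3:4/3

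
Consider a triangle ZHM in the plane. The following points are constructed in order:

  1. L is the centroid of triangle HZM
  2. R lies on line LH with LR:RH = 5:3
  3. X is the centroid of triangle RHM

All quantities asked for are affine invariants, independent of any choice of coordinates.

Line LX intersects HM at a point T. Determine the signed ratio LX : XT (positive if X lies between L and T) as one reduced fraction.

LX:XT = 7

Choose coordinates Z = (0, 0), H = (1, 0), M = (0, 1).
1. L is the centroid of triangle HZM ⇒ L = (1/3, 1/3)
2. R lies on line LH with LR:RH = 5:3 ⇒ R = (3/4, 1/8)
3. X is the centroid of triangle RHM ⇒ X = (7/12, 3/8)
line LX meets HM at T = (13/21, 8/21)
X = L + t·(T−L) with t = 7/8, so LX:XT = 7/8:1/8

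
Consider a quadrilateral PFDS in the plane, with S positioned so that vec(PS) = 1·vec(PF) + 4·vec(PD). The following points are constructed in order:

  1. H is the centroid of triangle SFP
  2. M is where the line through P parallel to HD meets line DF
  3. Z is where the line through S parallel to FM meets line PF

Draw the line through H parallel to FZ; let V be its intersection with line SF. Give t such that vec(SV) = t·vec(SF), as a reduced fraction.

t = 2/3

Choose coordinates P = (0, 0), F = (1, 0), D = (0, 1), S = (1, 4).
1. H is the centroid of triangle SFP ⇒ H = (2/3, 4/3)
2. M is where the line through P parallel to HD meets line DF ⇒ M = (2/3, 1/3)
3. Z is where the line through S parallel to FM meets line PF ⇒ Z = (5, 0)
through H parallel to FZ: direction (4, 0); meets SF at V = (1, 4/3)
V = S + t·(F−S) with t = 2/3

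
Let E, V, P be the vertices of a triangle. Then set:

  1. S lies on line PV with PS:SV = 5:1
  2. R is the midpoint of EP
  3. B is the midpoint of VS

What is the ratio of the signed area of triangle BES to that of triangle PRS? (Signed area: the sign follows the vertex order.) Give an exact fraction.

Assign E = (0, 0), V = (1, 0), P = (0, 1) — the answer is frame-independent, so this choice is without loss of generality.
1. S lies on line PV with PS:SV = 5:1 ⇒ S = (5/6, 1/6)
2. R is the midpoint of EP ⇒ R = (0, 1/2)
3. B is the midpoint of VS ⇒ B = (11/12, 1/12)
2·[BES] = -1/12, 2·[PRS] = 5/12
[BES]:[PRS] = -1/12:5/12 = -1/5

[BES]:[PRS] = -1/5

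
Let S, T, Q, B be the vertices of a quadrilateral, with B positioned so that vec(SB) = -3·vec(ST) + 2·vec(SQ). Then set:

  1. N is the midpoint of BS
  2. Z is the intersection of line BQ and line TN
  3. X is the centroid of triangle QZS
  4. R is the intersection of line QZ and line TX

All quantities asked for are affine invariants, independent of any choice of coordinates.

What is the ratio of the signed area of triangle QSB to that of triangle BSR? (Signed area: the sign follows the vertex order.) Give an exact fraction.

[QSB]:[BSR] = 3/4

Choose coordinates S = (0, 0), T = (1, 0), Q = (0, 1), B = (-3, 2).
1. N is the midpoint of BS ⇒ N = (-3/2, 1)
2. Z is the intersection of line BQ and line TN ⇒ Z = (-9, 4)
3. X is the centroid of triangle QZS ⇒ X = (-3, 5/3)
4. R is the intersection of line QZ and line TX ⇒ R = (-7, 10/3)
2·[QSB] = -3, 2·[BSR] = -4
[QSB]:[BSR] = -3:-4 = 3/4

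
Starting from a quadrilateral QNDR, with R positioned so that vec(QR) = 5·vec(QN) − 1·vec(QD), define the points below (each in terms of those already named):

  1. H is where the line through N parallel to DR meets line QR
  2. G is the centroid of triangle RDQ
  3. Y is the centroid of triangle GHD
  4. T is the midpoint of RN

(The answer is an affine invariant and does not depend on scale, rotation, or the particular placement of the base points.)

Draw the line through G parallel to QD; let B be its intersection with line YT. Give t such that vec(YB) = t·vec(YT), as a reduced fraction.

Work in coordinates with Q = (0, 0), N = (1, 0), D = (0, 1), R = (5, -1).
1. H is where the line through N parallel to DR meets line QR ⇒ H = (2, -2/5)
2. G is the centroid of triangle RDQ ⇒ G = (5/3, 0)
3. Y is the centroid of triangle GHD ⇒ Y = (11/9, 1/5)
4. T is the midpoint of RN ⇒ T = (3, -1/2)
through G parallel to QD: direction (0, 1); meets YT at B = (5/3, 1/40)
B = Y + t·(T−Y) with t = 1/4

t = 1/4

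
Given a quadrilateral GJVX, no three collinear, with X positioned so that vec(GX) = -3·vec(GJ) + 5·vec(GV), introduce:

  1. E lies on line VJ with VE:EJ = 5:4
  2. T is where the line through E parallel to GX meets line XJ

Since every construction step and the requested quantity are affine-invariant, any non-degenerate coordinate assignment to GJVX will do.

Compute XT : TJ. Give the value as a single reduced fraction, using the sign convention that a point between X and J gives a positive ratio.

XT:TJ = 37/8

Work in coordinates with G = (0, 0), J = (1, 0), V = (0, 1), X = (-3, 5).
1. E lies on line VJ with VE:EJ = 5:4 ⇒ E = (5/9, 4/9)
2. T is where the line through E parallel to GX meets line XJ ⇒ T = (13/45, 8/9)
T = X + t·(J−X) with t = 37/45, so XT:TJ = t:(1−t) = 37/45:8/45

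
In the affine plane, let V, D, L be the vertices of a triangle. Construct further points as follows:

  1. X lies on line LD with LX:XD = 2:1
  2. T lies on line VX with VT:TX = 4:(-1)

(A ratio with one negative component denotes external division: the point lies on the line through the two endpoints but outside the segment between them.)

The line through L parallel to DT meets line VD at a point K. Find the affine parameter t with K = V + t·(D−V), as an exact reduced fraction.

Choose coordinates V = (0, 0), D = (1, 0), L = (0, 1).
1. X lies on line LD with LX:XD = 2:1 ⇒ X = (2/3, 1/3)
2. T lies on line VX with VT:TX = 4:(-1) ⇒ T = (8/9, 4/9)
through L parallel to DT: direction (-1/9, 4/9); meets VD at K = (1/4, 0)
K = V + t·(D−V) with t = 1/4

t = 1/4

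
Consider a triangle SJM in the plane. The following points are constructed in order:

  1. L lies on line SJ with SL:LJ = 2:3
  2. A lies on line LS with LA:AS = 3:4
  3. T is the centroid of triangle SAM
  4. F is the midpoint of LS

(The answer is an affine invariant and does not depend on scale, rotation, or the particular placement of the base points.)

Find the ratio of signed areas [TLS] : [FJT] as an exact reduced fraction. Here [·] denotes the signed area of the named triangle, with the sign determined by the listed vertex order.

Work in coordinates with S = (0, 0), J = (1, 0), M = (0, 1).
1. L lies on line SJ with SL:LJ = 2:3 ⇒ L = (2/5, 0)
2. A lies on line LS with LA:AS = 3:4 ⇒ A = (8/35, 0)
3. T is the centroid of triangle SAM ⇒ T = (8/105, 1/3)
4. F is the midpoint of LS ⇒ F = (1/5, 0)
2·[TLS] = -2/15, 2·[FJT] = 4/15
[TLS]:[FJT] = -2/15:4/15 = -1/2

[TLS]:[FJT] = -1/2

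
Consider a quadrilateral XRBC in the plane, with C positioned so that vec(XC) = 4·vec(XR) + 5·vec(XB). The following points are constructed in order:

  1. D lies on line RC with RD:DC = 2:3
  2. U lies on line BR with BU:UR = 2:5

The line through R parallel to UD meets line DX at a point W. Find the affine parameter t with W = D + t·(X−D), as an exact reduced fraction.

t = 16/7

Assign X = (0, 0), R = (1, 0), B = (0, 1), C = (4, 5) — the answer is frame-independent, so this choice is without loss of generality.
1. D lies on line RC with RD:DC = 2:3 ⇒ D = (11/5, 2)
2. U lies on line BR with BU:UR = 2:5 ⇒ U = (2/7, 5/7)
through R parallel to UD: direction (67/35, 9/7); meets DX at W = (-99/35, -18/7)
W = D + t·(X−D) with t = 16/7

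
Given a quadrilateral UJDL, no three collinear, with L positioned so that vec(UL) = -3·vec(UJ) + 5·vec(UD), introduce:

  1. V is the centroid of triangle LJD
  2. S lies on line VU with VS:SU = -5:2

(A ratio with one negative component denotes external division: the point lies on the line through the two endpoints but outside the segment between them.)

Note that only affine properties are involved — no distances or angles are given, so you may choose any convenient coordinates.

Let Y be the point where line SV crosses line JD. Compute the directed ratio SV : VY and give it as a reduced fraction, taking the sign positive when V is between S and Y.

SV:VY = -20/3

Set U = (0, 0), J = (1, 0), D = (0, 1), L = (-3, 5); any affine frame gives the same invariant.
1. V is the centroid of triangle LJD ⇒ V = (-2/3, 2)
2. S lies on line VU with VS:SU = -5:2 ⇒ S = (4/9, -4/3)
line SV meets JD at Y = (-1/2, 3/2)
V = S + t·(Y−S) with t = 20/17, so SV:VY = 20/17:-3/17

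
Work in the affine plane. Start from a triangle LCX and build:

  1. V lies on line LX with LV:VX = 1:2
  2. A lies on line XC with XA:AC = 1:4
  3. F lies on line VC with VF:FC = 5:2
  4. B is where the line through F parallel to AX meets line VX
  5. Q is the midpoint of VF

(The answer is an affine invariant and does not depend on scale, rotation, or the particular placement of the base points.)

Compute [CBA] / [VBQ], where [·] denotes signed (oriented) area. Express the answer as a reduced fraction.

Work in coordinates with L = (0, 0), C = (1, 0), X = (0, 1).
1. V lies on line LX with LV:VX = 1:2 ⇒ V = (0, 1/3)
2. A lies on line XC with XA:AC = 1:4 ⇒ A = (1/5, 4/5)
3. F lies on line VC with VF:FC = 5:2 ⇒ F = (5/7, 2/21)
4. B is where the line through F parallel to AX meets line VX ⇒ B = (0, 17/21)
5. Q is the midpoint of VF ⇒ Q = (5/14, 3/14)
2·[CBA] = -16/105, 2·[VBQ] = -25/147
[CBA]:[VBQ] = -16/105:-25/147 = 112/125

[CBA]:[VBQ] = 112/125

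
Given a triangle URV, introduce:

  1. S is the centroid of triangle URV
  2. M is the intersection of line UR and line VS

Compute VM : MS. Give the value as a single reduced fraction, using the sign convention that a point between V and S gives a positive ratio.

Work in coordinates with U = (0, 0), R = (1, 0), V = (0, 1).
1. S is the centroid of triangle URV ⇒ S = (1/3, 1/3)
2. M is the intersection of line UR and line VS ⇒ M = (1/2, 0)
M = V + t·(S−V) with t = 3/2, so VM:MS = t:(1−t) = 3/2:-1/2

VM:MS = -3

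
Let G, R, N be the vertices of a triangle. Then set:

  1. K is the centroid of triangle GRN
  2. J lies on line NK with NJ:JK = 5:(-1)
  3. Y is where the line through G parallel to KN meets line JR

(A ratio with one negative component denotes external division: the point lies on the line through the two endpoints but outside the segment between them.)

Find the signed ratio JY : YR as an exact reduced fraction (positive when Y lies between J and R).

JY:YR = -1/2

Assign G = (0, 0), R = (1, 0), N = (0, 1) — the answer is frame-independent, so this choice is without loss of generality.
1. K is the centroid of triangle GRN ⇒ K = (1/3, 1/3)
2. J lies on line NK with NJ:JK = 5:(-1) ⇒ J = (5/12, 1/6)
3. Y is where the line through G parallel to KN meets line JR ⇒ Y = (-1/6, 1/3)
Y = J + t·(R−J) with t = -1, so JY:YR = t:(1−t) = -1:2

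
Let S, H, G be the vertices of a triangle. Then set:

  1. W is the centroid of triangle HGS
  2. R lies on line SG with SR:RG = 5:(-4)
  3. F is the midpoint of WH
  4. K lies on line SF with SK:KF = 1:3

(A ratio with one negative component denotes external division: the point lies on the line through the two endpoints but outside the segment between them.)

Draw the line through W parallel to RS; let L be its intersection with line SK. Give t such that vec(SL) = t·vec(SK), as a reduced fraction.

t = 2

Set S = (0, 0), H = (1, 0), G = (0, 1); any affine frame gives the same invariant.
1. W is the centroid of triangle HGS ⇒ W = (1/3, 1/3)
2. R lies on line SG with SR:RG = 5:(-4) ⇒ R = (0, 5)
3. F is the midpoint of WH ⇒ F = (2/3, 1/6)
4. K lies on line SF with SK:KF = 1:3 ⇒ K = (1/6, 1/24)
through W parallel to RS: direction (0, -5); meets SK at L = (1/3, 1/12)
L = S + t·(K−S) with t = 2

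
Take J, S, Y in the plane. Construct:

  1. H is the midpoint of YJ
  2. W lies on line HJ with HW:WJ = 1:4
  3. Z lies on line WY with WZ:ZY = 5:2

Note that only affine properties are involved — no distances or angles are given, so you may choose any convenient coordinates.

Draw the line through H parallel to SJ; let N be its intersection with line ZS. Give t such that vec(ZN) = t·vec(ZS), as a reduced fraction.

t = 23/58

Set J = (0, 0), S = (1, 0), Y = (0, 1); any affine frame gives the same invariant.
1. H is the midpoint of YJ ⇒ H = (0, 1/2)
2. W lies on line HJ with HW:WJ = 1:4 ⇒ W = (0, 2/5)
3. Z lies on line WY with WZ:ZY = 5:2 ⇒ Z = (0, 29/35)
through H parallel to SJ: direction (-1, 0); meets ZS at N = (23/58, 1/2)
N = Z + t·(S−Z) with t = 23/58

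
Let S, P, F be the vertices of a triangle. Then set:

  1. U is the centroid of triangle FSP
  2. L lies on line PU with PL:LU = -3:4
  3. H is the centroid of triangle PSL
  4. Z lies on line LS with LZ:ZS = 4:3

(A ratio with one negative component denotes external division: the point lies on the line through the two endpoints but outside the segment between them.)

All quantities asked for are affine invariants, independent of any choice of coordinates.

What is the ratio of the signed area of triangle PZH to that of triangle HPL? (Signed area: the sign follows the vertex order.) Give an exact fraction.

Set S = (0, 0), P = (1, 0), F = (0, 1); any affine frame gives the same invariant.
1. U is the centroid of triangle FSP ⇒ U = (1/3, 1/3)
2. L lies on line PU with PL:LU = -3:4 ⇒ L = (3, -1)
3. H is the centroid of triangle PSL ⇒ H = (4/3, -1/3)
4. Z lies on line LS with LZ:ZS = 4:3 ⇒ Z = (9/7, -3/7)
2·[PZH] = 1/21, 2·[HPL] = -1/3
[PZH]:[HPL] = 1/21:-1/3 = -1/7

[PZH]:[HPL] = -1/7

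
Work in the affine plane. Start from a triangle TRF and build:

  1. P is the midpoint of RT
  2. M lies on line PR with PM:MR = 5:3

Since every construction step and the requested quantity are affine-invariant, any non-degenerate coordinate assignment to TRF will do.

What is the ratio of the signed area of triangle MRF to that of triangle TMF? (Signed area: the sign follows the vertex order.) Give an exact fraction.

Set T = (0, 0), R = (1, 0), F = (0, 1); any affine frame gives the same invariant.
1. P is the midpoint of RT ⇒ P = (1/2, 0)
2. M lies on line PR with PM:MR = 5:3 ⇒ M = (13/16, 0)
2·[MRF] = 3/16, 2·[TMF] = 13/16
[MRF]:[TMF] = 3/16:13/16 = 3/13

[MRF]:[TMF] = 3/13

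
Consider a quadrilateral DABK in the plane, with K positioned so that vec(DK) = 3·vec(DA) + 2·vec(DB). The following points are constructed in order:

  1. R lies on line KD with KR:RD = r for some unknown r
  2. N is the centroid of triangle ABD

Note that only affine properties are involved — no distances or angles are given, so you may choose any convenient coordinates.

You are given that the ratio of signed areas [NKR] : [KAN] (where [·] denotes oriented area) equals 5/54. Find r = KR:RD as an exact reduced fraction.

Choose coordinates D = (0, 0), A = (1, 0), B = (0, 1), K = (3, 2).
1. With KR:RD = r, write λ = r/(r+1) so R = K + λ·(D−K); R is affine-linear in λ
2. N is the centroid of triangle ABD ⇒ N = (1/3, 1/3)
Every point depending on R is an affine combination of R and λ-independent points, so each such coordinate is linear in λ; the λ² term in each signed area is a multiple of (D−K)×(D−K) = 0, so 2·[NKR] and 2·[KAN] are each linear in λ. Evaluating at λ=0 and λ=1:
  2·[NKR] = -1/3·λ,   2·[KAN] = -2
So [NKR]:[KAN] = (-1/3·λ) / (-2). Setting this equal to 5/54:
  -1/3·λ = 5/54·(-2)  ⇒  λ = 5/9
Then r = λ/(1−λ) = (5/9)/(4/9) = 5/4. Check: with r = 5/4, R = (4/3, 8/9) and [NKR]:[KAN] = 5/54 as required.

r = 5/4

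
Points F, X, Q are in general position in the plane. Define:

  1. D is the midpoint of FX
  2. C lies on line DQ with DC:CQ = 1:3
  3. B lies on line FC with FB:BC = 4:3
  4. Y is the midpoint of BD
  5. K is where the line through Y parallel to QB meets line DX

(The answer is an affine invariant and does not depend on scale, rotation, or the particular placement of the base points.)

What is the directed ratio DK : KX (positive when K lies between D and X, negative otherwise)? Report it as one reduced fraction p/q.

DK:KX = -1/5

Assign F = (0, 0), X = (1, 0), Q = (0, 1) — the answer is frame-independent, so this choice is without loss of generality.
1. D is the midpoint of FX ⇒ D = (1/2, 0)
2. C lies on line DQ with DC:CQ = 1:3 ⇒ C = (3/8, 1/4)
3. B lies on line FC with FB:BC = 4:3 ⇒ B = (3/14, 1/7)
4. Y is the midpoint of BD ⇒ Y = (5/14, 1/14)
5. K is where the line through Y parallel to QB meets line DX ⇒ K = (3/8, 0)
K = D + t·(X−D) with t = -1/4, so DK:KX = t:(1−t) = -1/4:5/4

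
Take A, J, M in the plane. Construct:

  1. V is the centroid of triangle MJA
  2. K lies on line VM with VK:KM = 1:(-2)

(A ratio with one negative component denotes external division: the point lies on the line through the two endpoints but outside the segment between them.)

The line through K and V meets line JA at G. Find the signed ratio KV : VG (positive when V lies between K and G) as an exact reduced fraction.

KV:VG = -2

Work in coordinates with A = (0, 0), J = (1, 0), M = (0, 1).
1. V is the centroid of triangle MJA ⇒ V = (1/3, 1/3)
2. K lies on line VM with VK:KM = 1:(-2) ⇒ K = (2/3, -1/3)
line KV meets JA at G = (1/2, 0)
V = K + t·(G−K) with t = 2, so KV:VG = 2:-1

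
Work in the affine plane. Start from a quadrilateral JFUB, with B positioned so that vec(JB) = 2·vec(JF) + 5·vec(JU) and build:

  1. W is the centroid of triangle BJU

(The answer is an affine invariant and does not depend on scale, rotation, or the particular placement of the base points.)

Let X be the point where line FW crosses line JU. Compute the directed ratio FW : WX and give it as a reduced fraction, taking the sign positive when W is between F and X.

Choose coordinates J = (0, 0), F = (1, 0), U = (0, 1), B = (2, 5).
1. W is the centroid of triangle BJU ⇒ W = (2/3, 2)
line FW meets JU at X = (0, 6)
W = F + t·(X−F) with t = 1/3, so FW:WX = 1/3:2/3

FW:WX = 1/2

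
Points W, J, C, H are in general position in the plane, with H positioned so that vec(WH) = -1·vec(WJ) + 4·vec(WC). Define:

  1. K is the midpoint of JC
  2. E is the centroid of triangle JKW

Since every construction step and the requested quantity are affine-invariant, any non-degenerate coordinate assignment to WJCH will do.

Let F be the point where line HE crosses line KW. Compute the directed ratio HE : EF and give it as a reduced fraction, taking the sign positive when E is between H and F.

HE:EF = -16

Choose coordinates W = (0, 0), J = (1, 0), C = (0, 1), H = (-1, 4).
1. K is the midpoint of JC ⇒ K = (1/2, 1/2)
2. E is the centroid of triangle JKW ⇒ E = (1/2, 1/6)
line HE meets KW at F = (13/32, 13/32)
E = H + t·(F−H) with t = 16/15, so HE:EF = 16/15:-1/15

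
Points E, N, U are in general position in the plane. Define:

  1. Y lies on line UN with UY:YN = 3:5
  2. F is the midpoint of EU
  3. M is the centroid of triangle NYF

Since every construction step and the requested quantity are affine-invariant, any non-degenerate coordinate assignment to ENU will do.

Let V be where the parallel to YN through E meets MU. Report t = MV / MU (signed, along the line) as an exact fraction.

Choose coordinates E = (0, 0), N = (1, 0), U = (0, 1).
1. Y lies on line UN with UY:YN = 3:5 ⇒ Y = (3/8, 5/8)
2. F is the midpoint of EU ⇒ F = (0, 1/2)
3. M is the centroid of triangle NYF ⇒ M = (11/24, 3/8)
through E parallel to YN: direction (5/8, -5/8); meets MU at V = (11/4, -11/4)
V = M + t·(U−M) with t = -5

t = -5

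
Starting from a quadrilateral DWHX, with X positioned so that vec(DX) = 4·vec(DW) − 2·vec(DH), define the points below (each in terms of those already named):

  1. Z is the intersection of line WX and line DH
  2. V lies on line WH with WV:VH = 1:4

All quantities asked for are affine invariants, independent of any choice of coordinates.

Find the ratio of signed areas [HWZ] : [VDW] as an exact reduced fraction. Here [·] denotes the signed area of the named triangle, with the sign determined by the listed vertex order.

[HWZ]:[VDW] = -5/3

Assign D = (0, 0), W = (1, 0), H = (0, 1), X = (4, -2) — the answer is frame-independent, so this choice is without loss of generality.
1. Z is the intersection of line WX and line DH ⇒ Z = (0, 2/3)
2. V lies on line WH with WV:VH = 1:4 ⇒ V = (4/5, 1/5)
2·[HWZ] = -1/3, 2·[VDW] = 1/5
[HWZ]:[VDW] = -1/3:1/5 = -5/3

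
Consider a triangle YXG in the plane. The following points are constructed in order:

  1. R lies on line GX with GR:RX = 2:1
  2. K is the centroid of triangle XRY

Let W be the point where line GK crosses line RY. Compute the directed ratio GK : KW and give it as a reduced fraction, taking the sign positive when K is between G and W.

GK:KW = -7

Set Y = (0, 0), X = (1, 0), G = (0, 1); any affine frame gives the same invariant.
1. R lies on line GX with GR:RX = 2:1 ⇒ R = (2/3, 1/3)
2. K is the centroid of triangle XRY ⇒ K = (5/9, 1/9)
line GK meets RY at W = (10/21, 5/21)
K = G + t·(W−G) with t = 7/6, so GK:KW = 7/6:-1/6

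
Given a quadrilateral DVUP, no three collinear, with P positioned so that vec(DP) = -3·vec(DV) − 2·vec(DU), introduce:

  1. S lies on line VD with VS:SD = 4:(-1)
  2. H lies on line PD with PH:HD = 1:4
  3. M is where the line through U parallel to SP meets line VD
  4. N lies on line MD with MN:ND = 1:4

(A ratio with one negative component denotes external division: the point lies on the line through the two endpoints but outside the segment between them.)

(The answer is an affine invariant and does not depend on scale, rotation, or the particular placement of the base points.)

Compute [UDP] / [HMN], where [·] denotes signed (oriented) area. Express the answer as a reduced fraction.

Set D = (0, 0), V = (1, 0), U = (0, 1), P = (-3, -2); any affine frame gives the same invariant.
1. S lies on line VD with VS:SD = 4:(-1) ⇒ S = (-1/3, 0)
2. H lies on line PD with PH:HD = 1:4 ⇒ H = (-12/5, -8/5)
3. M is where the line through U parallel to SP meets line VD ⇒ M = (-4/3, 0)
4. N lies on line MD with MN:ND = 1:4 ⇒ N = (-16/15, 0)
2·[UDP] = -3, 2·[HMN] = -32/75
[UDP]:[HMN] = -3:-32/75 = 225/32

[UDP]:[HMN] = 225/32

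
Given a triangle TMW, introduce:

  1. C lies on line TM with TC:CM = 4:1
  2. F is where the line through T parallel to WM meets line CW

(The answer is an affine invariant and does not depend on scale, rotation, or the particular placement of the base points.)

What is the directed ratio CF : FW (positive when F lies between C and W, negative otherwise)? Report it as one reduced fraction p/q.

Set T = (0, 0), M = (1, 0), W = (0, 1); any affine frame gives the same invariant.
1. C lies on line TM with TC:CM = 4:1 ⇒ C = (4/5, 0)
2. F is where the line through T parallel to WM meets line CW ⇒ F = (4, -4)
F = C + t·(W−C) with t = -4, so CF:FW = t:(1−t) = -4:5

CF:FW = -4/5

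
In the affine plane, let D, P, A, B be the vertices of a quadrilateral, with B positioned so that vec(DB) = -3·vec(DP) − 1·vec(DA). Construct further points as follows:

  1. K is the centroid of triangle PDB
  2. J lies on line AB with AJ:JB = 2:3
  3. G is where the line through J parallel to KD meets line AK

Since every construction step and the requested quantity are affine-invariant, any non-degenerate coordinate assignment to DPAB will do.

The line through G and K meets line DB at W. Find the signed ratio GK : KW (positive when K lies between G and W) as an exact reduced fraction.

GK:KW = -8

Work in coordinates with D = (0, 0), P = (1, 0), A = (0, 1), B = (-3, -1).
1. K is the centroid of triangle PDB ⇒ K = (-2/3, -1/3)
2. J lies on line AB with AJ:JB = 2:3 ⇒ J = (-6/5, 1/5)
3. G is where the line through J parallel to KD meets line AK ⇒ G = (-2/15, 11/15)
line GK meets DB at W = (-3/5, -1/5)
K = G + t·(W−G) with t = 8/7, so GK:KW = 8/7:-1/7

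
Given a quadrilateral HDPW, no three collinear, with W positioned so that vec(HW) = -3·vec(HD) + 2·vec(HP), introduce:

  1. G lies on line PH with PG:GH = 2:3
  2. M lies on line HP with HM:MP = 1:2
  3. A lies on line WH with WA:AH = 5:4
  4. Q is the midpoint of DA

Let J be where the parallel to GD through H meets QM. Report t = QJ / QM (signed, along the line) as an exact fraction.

Work in coordinates with H = (0, 0), D = (1, 0), P = (0, 1), W = (-3, 2).
1. G lies on line PH with PG:GH = 2:3 ⇒ G = (0, 3/5)
2. M lies on line HP with HM:MP = 1:2 ⇒ M = (0, 1/3)
3. A lies on line WH with WA:AH = 5:4 ⇒ A = (-4/3, 8/9)
4. Q is the midpoint of DA ⇒ Q = (-1/6, 4/9)
through H parallel to GD: direction (1, -3/5); meets QM at J = (5, -3)
J = Q + t·(M−Q) with t = 31

t = 31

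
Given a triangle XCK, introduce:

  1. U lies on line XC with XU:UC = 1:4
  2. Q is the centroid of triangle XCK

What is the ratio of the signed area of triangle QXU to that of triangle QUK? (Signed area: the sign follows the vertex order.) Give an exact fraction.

[QXU]:[QUK] = -1/3

Choose coordinates X = (0, 0), C = (1, 0), K = (0, 1).
1. U lies on line XC with XU:UC = 1:4 ⇒ U = (1/5, 0)
2. Q is the centroid of triangle XCK ⇒ Q = (1/3, 1/3)
2·[QXU] = 1/15, 2·[QUK] = -1/5
[QXU]:[QUK] = 1/15:-1/5 = -1/3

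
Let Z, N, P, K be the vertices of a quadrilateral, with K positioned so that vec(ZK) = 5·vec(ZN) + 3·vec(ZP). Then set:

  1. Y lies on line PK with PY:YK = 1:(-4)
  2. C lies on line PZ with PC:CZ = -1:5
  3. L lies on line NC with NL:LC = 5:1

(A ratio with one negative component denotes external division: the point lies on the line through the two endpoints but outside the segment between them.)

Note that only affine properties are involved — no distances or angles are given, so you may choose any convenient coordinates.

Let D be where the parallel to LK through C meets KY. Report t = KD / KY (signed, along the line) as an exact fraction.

Set Z = (0, 0), N = (1, 0), P = (0, 1), K = (5, 3); any affine frame gives the same invariant.
1. Y lies on line PK with PY:YK = 1:(-4) ⇒ Y = (-5/3, 1/3)
2. C lies on line PZ with PC:CZ = -1:5 ⇒ C = (0, 5/4)
3. L lies on line NC with NL:LC = 5:1 ⇒ L = (1/6, 25/24)
through C parallel to LK: direction (29/6, 47/24); meets KY at D = (-145/3, -55/3)
D = K + t·(Y−K) with t = 8

t = 8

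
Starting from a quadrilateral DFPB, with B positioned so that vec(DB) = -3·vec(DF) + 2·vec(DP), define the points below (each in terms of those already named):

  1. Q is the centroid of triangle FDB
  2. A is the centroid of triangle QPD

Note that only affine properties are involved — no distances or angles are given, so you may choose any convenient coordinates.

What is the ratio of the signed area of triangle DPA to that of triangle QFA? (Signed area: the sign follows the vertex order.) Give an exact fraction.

[DPA]:[QFA] = 2

Work in coordinates with D = (0, 0), F = (1, 0), P = (0, 1), B = (-3, 2).
1. Q is the centroid of triangle FDB ⇒ Q = (-2/3, 2/3)
2. A is the centroid of triangle QPD ⇒ A = (-2/9, 5/9)
2·[DPA] = 2/9, 2·[QFA] = 1/9
[DPA]:[QFA] = 2/9:1/9 = 2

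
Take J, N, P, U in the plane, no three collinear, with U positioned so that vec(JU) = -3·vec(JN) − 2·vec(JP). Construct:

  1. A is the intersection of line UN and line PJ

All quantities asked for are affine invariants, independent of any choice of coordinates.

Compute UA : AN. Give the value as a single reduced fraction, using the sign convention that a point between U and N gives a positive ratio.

UA:AN = 3

Set J = (0, 0), N = (1, 0), P = (0, 1), U = (-3, -2); any affine frame gives the same invariant.
1. A is the intersection of line UN and line PJ ⇒ A = (0, -1/2)
A = U + t·(N−U) with t = 3/4, so UA:AN = t:(1−t) = 3/4:1/4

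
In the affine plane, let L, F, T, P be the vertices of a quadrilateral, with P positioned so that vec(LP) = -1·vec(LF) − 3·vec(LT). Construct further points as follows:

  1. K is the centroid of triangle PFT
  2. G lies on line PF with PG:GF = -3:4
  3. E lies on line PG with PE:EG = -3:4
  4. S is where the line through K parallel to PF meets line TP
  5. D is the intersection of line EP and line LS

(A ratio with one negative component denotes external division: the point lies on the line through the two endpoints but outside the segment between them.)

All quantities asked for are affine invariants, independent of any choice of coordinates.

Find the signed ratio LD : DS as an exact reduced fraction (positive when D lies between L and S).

LD:DS = -9/5

Assign L = (0, 0), F = (1, 0), T = (0, 1), P = (-1, -3) — the answer is frame-independent, so this choice is without loss of generality.
1. K is the centroid of triangle PFT ⇒ K = (0, -2/3)
2. G lies on line PF with PG:GF = -3:4 ⇒ G = (-7, -12)
3. E lies on line PG with PE:EG = -3:4 ⇒ E = (17, 24)
4. S is where the line through K parallel to PF meets line TP ⇒ S = (-2/3, -5/3)
5. D is the intersection of line EP and line LS ⇒ D = (-3/2, -15/4)
D = L + t·(S−L) with t = 9/4, so LD:DS = t:(1−t) = 9/4:-5/4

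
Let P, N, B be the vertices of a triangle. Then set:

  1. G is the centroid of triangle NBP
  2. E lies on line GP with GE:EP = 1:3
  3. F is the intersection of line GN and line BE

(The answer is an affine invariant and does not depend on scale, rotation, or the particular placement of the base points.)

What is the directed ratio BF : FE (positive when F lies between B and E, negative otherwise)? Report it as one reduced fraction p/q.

Choose coordinates P = (0, 0), N = (1, 0), B = (0, 1).
1. G is the centroid of triangle NBP ⇒ G = (1/3, 1/3)
2. E lies on line GP with GE:EP = 1:3 ⇒ E = (1/4, 1/4)
3. F is the intersection of line GN and line BE ⇒ F = (1/5, 2/5)
F = B + t·(E−B) with t = 4/5, so BF:FE = t:(1−t) = 4/5:1/5

BF:FE = 4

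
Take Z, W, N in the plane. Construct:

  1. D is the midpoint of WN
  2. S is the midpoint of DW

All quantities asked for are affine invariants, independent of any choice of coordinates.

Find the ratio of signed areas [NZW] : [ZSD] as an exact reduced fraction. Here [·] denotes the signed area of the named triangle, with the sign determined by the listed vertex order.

[NZW]:[ZSD] = 4

Assign Z = (0, 0), W = (1, 0), N = (0, 1) — the answer is frame-independent, so this choice is without loss of generality.
1. D is the midpoint of WN ⇒ D = (1/2, 1/2)
2. S is the midpoint of DW ⇒ S = (3/4, 1/4)
2·[NZW] = 1, 2·[ZSD] = 1/4
[NZW]:[ZSD] = 1:1/4 = 4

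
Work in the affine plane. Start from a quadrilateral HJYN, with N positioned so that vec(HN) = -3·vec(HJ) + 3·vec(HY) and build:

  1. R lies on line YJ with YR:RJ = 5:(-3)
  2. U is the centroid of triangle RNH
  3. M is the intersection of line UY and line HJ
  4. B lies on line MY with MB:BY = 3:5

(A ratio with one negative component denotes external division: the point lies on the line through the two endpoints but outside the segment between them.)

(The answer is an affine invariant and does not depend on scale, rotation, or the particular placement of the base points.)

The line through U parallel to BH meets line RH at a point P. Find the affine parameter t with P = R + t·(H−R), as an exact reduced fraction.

Set H = (0, 0), J = (1, 0), Y = (0, 1), N = (-3, 3); any affine frame gives the same invariant.
1. R lies on line YJ with YR:RJ = 5:(-3) ⇒ R = (5/2, -3/2)
2. U is the centroid of triangle RNH ⇒ U = (-1/6, 1/2)
3. M is the intersection of line UY and line HJ ⇒ M = (-1/3, 0)
4. B lies on line MY with MB:BY = 3:5 ⇒ B = (-5/24, 3/8)
through U parallel to BH: direction (5/24, -3/8); meets RH at P = (1/6, -1/10)
P = R + t·(H−R) with t = 14/15

t = 14/15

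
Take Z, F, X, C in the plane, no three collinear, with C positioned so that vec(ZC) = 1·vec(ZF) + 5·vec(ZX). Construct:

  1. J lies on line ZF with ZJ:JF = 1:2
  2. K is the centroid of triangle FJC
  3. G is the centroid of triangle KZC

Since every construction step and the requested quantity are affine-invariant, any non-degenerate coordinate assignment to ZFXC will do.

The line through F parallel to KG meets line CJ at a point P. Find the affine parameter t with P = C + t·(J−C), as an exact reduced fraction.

Set Z = (0, 0), F = (1, 0), X = (0, 1), C = (1, 5); any affine frame gives the same invariant.
1. J lies on line ZF with ZJ:JF = 1:2 ⇒ J = (1/3, 0)
2. K is the centroid of triangle FJC ⇒ K = (7/9, 5/3)
3. G is the centroid of triangle KZC ⇒ G = (16/27, 20/9)
through F parallel to KG: direction (-5/27, 5/9); meets CJ at P = (11/21, 10/7)
P = C + t·(J−C) with t = 5/7

t = 5/7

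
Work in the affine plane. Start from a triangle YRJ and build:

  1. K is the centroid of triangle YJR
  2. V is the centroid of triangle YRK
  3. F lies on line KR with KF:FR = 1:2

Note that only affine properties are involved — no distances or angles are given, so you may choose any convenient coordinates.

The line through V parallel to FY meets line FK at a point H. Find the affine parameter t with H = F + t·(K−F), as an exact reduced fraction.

t = -1/3

Choose coordinates Y = (0, 0), R = (1, 0), J = (0, 1).
1. K is the centroid of triangle YJR ⇒ K = (1/3, 1/3)
2. V is the centroid of triangle YRK ⇒ V = (4/9, 1/9)
3. F lies on line KR with KF:FR = 1:2 ⇒ F = (5/9, 2/9)
through V parallel to FY: direction (-5/9, -2/9); meets FK at H = (17/27, 5/27)
H = F + t·(K−F) with t = -1/3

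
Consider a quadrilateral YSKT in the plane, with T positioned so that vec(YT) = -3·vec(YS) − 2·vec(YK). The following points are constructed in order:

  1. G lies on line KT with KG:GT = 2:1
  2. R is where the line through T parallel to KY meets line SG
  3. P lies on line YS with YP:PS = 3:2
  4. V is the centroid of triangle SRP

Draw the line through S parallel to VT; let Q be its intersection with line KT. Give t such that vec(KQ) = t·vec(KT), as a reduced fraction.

Assign Y = (0, 0), S = (1, 0), K = (0, 1), T = (-3, -2) — the answer is frame-independent, so this choice is without loss of generality.
1. G lies on line KT with KG:GT = 2:1 ⇒ G = (-2, -1)
2. R is where the line through T parallel to KY meets line SG ⇒ R = (-3, -4/3)
3. P lies on line YS with YP:PS = 3:2 ⇒ P = (3/5, 0)
4. V is the centroid of triangle SRP ⇒ V = (-7/15, -4/9)
through S parallel to VT: direction (-38/15, -14/9); meets KT at Q = (-46/11, -35/11)
Q = K + t·(T−K) with t = 46/33

t = 46/33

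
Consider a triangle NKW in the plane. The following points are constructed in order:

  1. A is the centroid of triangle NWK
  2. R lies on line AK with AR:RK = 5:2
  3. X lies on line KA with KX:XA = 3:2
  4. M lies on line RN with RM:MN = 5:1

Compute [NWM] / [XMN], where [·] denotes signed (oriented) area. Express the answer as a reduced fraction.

[NWM]:[XMN] = 85/11

Assign N = (0, 0), K = (1, 0), W = (0, 1) — the answer is frame-independent, so this choice is without loss of generality.
1. A is the centroid of triangle NWK ⇒ A = (1/3, 1/3)
2. R lies on line AK with AR:RK = 5:2 ⇒ R = (17/21, 2/21)
3. X lies on line KA with KX:XA = 3:2 ⇒ X = (3/5, 1/5)
4. M lies on line RN with RM:MN = 5:1 ⇒ M = (17/126, 1/63)
2·[NWM] = -17/126, 2·[XMN] = -11/630
[NWM]:[XMN] = -17/126:-11/630 = 85/11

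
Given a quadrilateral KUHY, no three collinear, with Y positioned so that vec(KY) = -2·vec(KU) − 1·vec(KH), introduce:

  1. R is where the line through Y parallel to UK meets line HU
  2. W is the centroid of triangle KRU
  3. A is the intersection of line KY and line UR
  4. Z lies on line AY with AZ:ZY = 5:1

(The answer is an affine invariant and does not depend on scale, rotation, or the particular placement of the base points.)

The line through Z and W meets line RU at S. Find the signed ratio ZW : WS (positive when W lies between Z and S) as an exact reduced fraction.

ZW:WS = 9

Set K = (0, 0), U = (1, 0), H = (0, 1), Y = (-2, -1); any affine frame gives the same invariant.
1. R is where the line through Y parallel to UK meets line HU ⇒ R = (2, -1)
2. W is the centroid of triangle KRU ⇒ W = (1, -1/3)
3. A is the intersection of line KY and line UR ⇒ A = (2/3, 1/3)
4. Z lies on line AY with AZ:ZY = 5:1 ⇒ Z = (-14/9, -7/9)
line ZW meets RU at S = (104/81, -23/81)
W = Z + t·(S−Z) with t = 9/10, so ZW:WS = 9/10:1/10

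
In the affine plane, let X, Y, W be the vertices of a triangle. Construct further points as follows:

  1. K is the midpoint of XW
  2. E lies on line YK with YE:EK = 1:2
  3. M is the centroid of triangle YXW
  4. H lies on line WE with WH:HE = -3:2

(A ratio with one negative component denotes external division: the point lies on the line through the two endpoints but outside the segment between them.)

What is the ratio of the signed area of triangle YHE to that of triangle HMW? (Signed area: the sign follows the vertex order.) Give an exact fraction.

Choose coordinates X = (0, 0), Y = (1, 0), W = (0, 1).
1. K is the midpoint of XW ⇒ K = (0, 1/2)
2. E lies on line YK with YE:EK = 1:2 ⇒ E = (2/3, 1/6)
3. M is the centroid of triangle YXW ⇒ M = (1/3, 1/3)
4. H lies on line WE with WH:HE = -3:2 ⇒ H = (2, -3/2)
2·[YHE] = -1/3, 2·[HMW] = -1/2
[YHE]:[HMW] = -1/3:-1/2 = 2/3

[YHE]:[HMW] = 2/3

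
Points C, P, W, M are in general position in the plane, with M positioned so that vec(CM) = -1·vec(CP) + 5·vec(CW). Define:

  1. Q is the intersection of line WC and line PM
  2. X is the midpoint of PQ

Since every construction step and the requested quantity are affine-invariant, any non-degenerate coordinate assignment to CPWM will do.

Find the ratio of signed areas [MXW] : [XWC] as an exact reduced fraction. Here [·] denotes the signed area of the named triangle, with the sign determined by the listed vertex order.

[MXW]:[XWC] = -9/2

Work in coordinates with C = (0, 0), P = (1, 0), W = (0, 1), M = (-1, 5).
1. Q is the intersection of line WC and line PM ⇒ Q = (0, 5/2)
2. X is the midpoint of PQ ⇒ X = (1/2, 5/4)
2·[MXW] = -9/4, 2·[XWC] = 1/2
[MXW]:[XWC] = -9/4:1/2 = -9/2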